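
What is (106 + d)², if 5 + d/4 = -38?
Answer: 4356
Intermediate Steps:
d = -172 (d = -20 + 4*(-38) = -20 - 152 = -172)
(106 + d)² = (106 - 172)² = (-66)² = 4356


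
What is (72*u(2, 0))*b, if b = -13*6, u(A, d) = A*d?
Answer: 0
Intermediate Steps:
b = -78
(72*u(2, 0))*b = (72*(2*0))*(-78) = (72*0)*(-78) = 0*(-78) = 0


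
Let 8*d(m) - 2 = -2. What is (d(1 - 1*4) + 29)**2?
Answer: 841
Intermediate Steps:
d(m) = 0 (d(m) = 1/4 + (1/8)*(-2) = 1/4 - 1/4 = 0)
(d(1 - 1*4) + 29)**2 = (0 + 29)**2 = 29**2 = 841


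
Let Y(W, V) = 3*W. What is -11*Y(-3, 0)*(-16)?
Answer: -1584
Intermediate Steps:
-11*Y(-3, 0)*(-16) = -33*(-3)*(-16) = -11*(-9)*(-16) = 99*(-16) = -1584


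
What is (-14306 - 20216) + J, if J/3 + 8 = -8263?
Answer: -59335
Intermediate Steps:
J = -24813 (J = -24 + 3*(-8263) = -24 - 24789 = -24813)
(-14306 - 20216) + J = (-14306 - 20216) - 24813 = -34522 - 24813 = -59335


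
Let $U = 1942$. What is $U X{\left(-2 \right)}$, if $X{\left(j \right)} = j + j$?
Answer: $-7768$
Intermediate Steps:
$X{\left(j \right)} = 2 j$
$U X{\left(-2 \right)} = 1942 \cdot 2 \left(-2\right) = 1942 \left(-4\right) = -7768$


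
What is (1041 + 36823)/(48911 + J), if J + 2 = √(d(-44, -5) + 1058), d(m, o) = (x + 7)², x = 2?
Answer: 54467364/70355563 - 18932*√1139/1196044571 ≈ 0.77364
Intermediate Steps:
d(m, o) = 81 (d(m, o) = (2 + 7)² = 9² = 81)
J = -2 + √1139 (J = -2 + √(81 + 1058) = -2 + √1139 ≈ 31.749)
(1041 + 36823)/(48911 + J) = (1041 + 36823)/(48911 + (-2 + √1139)) = 37864/(48909 + √1139)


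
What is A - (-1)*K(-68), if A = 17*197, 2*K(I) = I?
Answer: 3315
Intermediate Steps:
K(I) = I/2
A = 3349
A - (-1)*K(-68) = 3349 - (-1)*(1/2)*(-68) = 3349 - (-1)*(-34) = 3349 - 1*34 = 3349 - 34 = 3315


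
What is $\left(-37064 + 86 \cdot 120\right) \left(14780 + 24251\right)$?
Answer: $-1043845064$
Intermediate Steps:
$\left(-37064 + 86 \cdot 120\right) \left(14780 + 24251\right) = \left(-37064 + 10320\right) 39031 = \left(-26744\right) 39031 = -1043845064$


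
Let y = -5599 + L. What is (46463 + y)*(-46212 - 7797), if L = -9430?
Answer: -1697718906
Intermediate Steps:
y = -15029 (y = -5599 - 9430 = -15029)
(46463 + y)*(-46212 - 7797) = (46463 - 15029)*(-46212 - 7797) = 31434*(-54009) = -1697718906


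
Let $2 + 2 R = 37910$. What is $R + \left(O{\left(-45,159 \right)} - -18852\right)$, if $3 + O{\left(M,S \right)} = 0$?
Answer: $37803$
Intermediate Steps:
$O{\left(M,S \right)} = -3$ ($O{\left(M,S \right)} = -3 + 0 = -3$)
$R = 18954$ ($R = -1 + \frac{1}{2} \cdot 37910 = -1 + 18955 = 18954$)
$R + \left(O{\left(-45,159 \right)} - -18852\right) = 18954 - -18849 = 18954 + \left(-3 + 18852\right) = 18954 + 18849 = 37803$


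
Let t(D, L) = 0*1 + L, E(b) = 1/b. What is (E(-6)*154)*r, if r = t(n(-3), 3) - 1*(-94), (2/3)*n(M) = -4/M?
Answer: -7469/3 ≈ -2489.7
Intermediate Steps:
n(M) = -6/M (n(M) = 3*(-4/M)/2 = -6/M)
t(D, L) = L (t(D, L) = 0 + L = L)
r = 97 (r = 3 - 1*(-94) = 3 + 94 = 97)
(E(-6)*154)*r = (154/(-6))*97 = -⅙*154*97 = -77/3*97 = -7469/3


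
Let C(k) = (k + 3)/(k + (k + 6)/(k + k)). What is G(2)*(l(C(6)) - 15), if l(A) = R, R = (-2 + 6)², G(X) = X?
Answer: 2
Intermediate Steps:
C(k) = (3 + k)/(k + (6 + k)/(2*k)) (C(k) = (3 + k)/(k + (6 + k)/((2*k))) = (3 + k)/(k + (6 + k)*(1/(2*k))) = (3 + k)/(k + (6 + k)/(2*k)))
R = 16 (R = 4² = 16)
l(A) = 16
G(2)*(l(C(6)) - 15) = 2*(16 - 15) = 2*1 = 2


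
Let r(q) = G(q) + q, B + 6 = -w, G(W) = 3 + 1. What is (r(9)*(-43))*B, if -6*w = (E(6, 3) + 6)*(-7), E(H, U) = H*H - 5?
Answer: 164905/6 ≈ 27484.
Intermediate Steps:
G(W) = 4
E(H, U) = -5 + H² (E(H, U) = H² - 5 = -5 + H²)
w = 259/6 (w = -((-5 + 6²) + 6)*(-7)/6 = -((-5 + 36) + 6)*(-7)/6 = -(31 + 6)*(-7)/6 = -37*(-7)/6 = -⅙*(-259) = 259/6 ≈ 43.167)
B = -295/6 (B = -6 - 1*259/6 = -6 - 259/6 = -295/6 ≈ -49.167)
r(q) = 4 + q
(r(9)*(-43))*B = ((4 + 9)*(-43))*(-295/6) = (13*(-43))*(-295/6) = -559*(-295/6) = 164905/6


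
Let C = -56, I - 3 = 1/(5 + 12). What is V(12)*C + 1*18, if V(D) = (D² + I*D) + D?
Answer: -183150/17 ≈ -10774.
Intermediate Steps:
I = 52/17 (I = 3 + 1/(5 + 12) = 3 + 1/17 = 52/17 ≈ 3.0588)
V(D) = D² + 69*D/17 (V(D) = (D² + 52*D/17) + D = D² + 69*D/17)
V(12)*C + 1*18 = ((1/17)*12*(69 + 17*12))*(-56) + 1*18 = ((1/17)*12*(69 + 204))*(-56) + 18 = ((1/17)*12*273)*(-56) + 18 = (3276/17)*(-56) + 18 = -183456/17 + 18 = -183150/17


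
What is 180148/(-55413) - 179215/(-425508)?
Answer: -22241191463/7859558268 ≈ -2.8298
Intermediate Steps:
180148/(-55413) - 179215/(-425508) = 180148*(-1/55413) - 179215*(-1/425508) = -180148/55413 + 179215/425508 = -22241191463/7859558268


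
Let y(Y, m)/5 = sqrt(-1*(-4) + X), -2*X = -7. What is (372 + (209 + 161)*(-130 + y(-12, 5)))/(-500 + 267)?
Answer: 47728/233 - 925*sqrt(30)/233 ≈ 183.10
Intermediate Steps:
X = 7/2 (X = -1/2*(-7) = 7/2 ≈ 3.5000)
y(Y, m) = 5*sqrt(30)/2 (y(Y, m) = 5*sqrt(-1*(-4) + 7/2) = 5*sqrt(4 + 7/2) = 5*sqrt(15/2) = 5*(sqrt(30)/2) = 5*sqrt(30)/2)
(372 + (209 + 161)*(-130 + y(-12, 5)))/(-500 + 267) = (372 + (209 + 161)*(-130 + 5*sqrt(30)/2))/(-500 + 267) = (372 + 370*(-130 + 5*sqrt(30)/2))/(-233) = (372 + (-48100 + 925*sqrt(30)))*(-1/233) = (-47728 + 925*sqrt(30))*(-1/233) = 47728/233 - 925*sqrt(30)/233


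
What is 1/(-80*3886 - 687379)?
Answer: -1/998259 ≈ -1.0017e-6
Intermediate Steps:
1/(-80*3886 - 687379) = 1/(-310880 - 687379) = 1/(-998259) = -1/998259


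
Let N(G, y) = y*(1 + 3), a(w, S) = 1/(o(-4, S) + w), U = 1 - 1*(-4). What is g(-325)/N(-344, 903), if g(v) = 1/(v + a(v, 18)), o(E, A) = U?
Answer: -80/93912903 ≈ -8.5185e-7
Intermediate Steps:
U = 5 (U = 1 + 4 = 5)
o(E, A) = 5
a(w, S) = 1/(5 + w)
N(G, y) = 4*y (N(G, y) = y*4 = 4*y)
g(v) = 1/(v + 1/(5 + v))
g(-325)/N(-344, 903) = ((5 - 325)/(1 - 325*(5 - 325)))/((4*903)) = (-320/(1 - 325*(-320)))/3612 = (-320/(1 + 104000))*(1/3612) = (-320/104001)*(1/3612) = ((1/104001)*(-320))*(1/3612) = -320/104001*1/3612 = -80/93912903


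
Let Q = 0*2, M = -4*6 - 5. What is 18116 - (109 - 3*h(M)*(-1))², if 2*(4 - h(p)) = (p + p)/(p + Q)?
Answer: 4192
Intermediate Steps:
M = -29 (M = -24 - 5 = -29)
Q = 0
h(p) = 3 (h(p) = 4 - (p + p)/(2*(p + 0)) = 4 - 2*p/(2*p) = 4 - ½*2 = 4 - 1 = 3)
18116 - (109 - 3*h(M)*(-1))² = 18116 - (109 - 3*3*(-1))² = 18116 - (109 - 9*(-1))² = 18116 - (109 + 9)² = 18116 - 1*118² = 18116 - 1*13924 = 18116 - 13924 = 4192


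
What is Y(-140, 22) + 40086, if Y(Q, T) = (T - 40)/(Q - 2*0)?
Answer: 2806029/70 ≈ 40086.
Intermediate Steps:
Y(Q, T) = (-40 + T)/Q (Y(Q, T) = (-40 + T)/(Q + 0) = (-40 + T)/Q)
Y(-140, 22) + 40086 = (-40 + 22)/(-140) + 40086 = -1/140*(-18) + 40086 = 9/70 + 40086 = 2806029/70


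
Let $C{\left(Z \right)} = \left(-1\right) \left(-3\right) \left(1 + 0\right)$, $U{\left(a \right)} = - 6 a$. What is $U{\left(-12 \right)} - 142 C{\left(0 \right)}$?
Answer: $-354$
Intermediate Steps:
$C{\left(Z \right)} = 3$ ($C{\left(Z \right)} = 3 \cdot 1 = 3$)
$U{\left(-12 \right)} - 142 C{\left(0 \right)} = \left(-6\right) \left(-12\right) - 426 = 72 - 426 = -354$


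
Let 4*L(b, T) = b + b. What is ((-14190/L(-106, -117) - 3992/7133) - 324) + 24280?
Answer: 9157547538/378049 ≈ 24223.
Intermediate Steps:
L(b, T) = b/2 (L(b, T) = (b + b)/4 = (2*b)/4 = b/2)
((-14190/L(-106, -117) - 3992/7133) - 324) + 24280 = ((-14190/((1/2)*(-106)) - 3992/7133) - 324) + 24280 = ((-14190/(-53) - 3992*1/7133) - 324) + 24280 = ((-14190*(-1/53) - 3992/7133) - 324) + 24280 = ((14190/53 - 3992/7133) - 324) + 24280 = (101005694/378049 - 324) + 24280 = -21482182/378049 + 24280 = 9157547538/378049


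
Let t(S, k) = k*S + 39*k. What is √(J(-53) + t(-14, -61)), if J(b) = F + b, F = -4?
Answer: I*√1582 ≈ 39.774*I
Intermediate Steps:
t(S, k) = 39*k + S*k (t(S, k) = S*k + 39*k = 39*k + S*k)
J(b) = -4 + b
√(J(-53) + t(-14, -61)) = √((-4 - 53) - 61*(39 - 14)) = √(-57 - 61*25) = √(-57 - 1525) = √(-1582) = I*√1582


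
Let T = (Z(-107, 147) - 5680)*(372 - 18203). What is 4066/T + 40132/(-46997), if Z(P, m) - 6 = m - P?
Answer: -1939163360419/2270989503970 ≈ -0.85388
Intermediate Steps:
Z(P, m) = 6 + m - P (Z(P, m) = 6 + (m - P) = 6 + m - P)
T = 96644020 (T = ((6 + 147 - 1*(-107)) - 5680)*(372 - 18203) = ((6 + 147 + 107) - 5680)*(-17831) = (260 - 5680)*(-17831) = -5420*(-17831) = 96644020)
4066/T + 40132/(-46997) = 4066/96644020 + 40132/(-46997) = 4066*(1/96644020) + 40132*(-1/46997) = 2033/48322010 - 40132/46997 = -1939163360419/2270989503970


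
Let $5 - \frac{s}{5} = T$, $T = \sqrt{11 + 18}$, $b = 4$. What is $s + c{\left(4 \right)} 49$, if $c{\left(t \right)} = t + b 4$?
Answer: $1005 - 5 \sqrt{29} \approx 978.07$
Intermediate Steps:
$c{\left(t \right)} = 16 + t$ ($c{\left(t \right)} = t + 4 \cdot 4 = t + 16 = 16 + t$)
$T = \sqrt{29} \approx 5.3852$
$s = 25 - 5 \sqrt{29} \approx -1.9258$
$s + c{\left(4 \right)} 49 = \left(25 - 5 \sqrt{29}\right) + \left(16 + 4\right) 49 = \left(25 - 5 \sqrt{29}\right) + 20 \cdot 49 = \left(25 - 5 \sqrt{29}\right) + 980 = 1005 - 5 \sqrt{29}$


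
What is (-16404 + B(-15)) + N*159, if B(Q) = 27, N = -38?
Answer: -22419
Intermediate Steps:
(-16404 + B(-15)) + N*159 = (-16404 + 27) - 38*159 = -16377 - 6042 = -22419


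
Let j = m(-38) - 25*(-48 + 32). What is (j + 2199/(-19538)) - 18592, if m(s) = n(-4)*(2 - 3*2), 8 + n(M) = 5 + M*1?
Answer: -354890431/19538 ≈ -18164.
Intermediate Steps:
n(M) = -3 + M (n(M) = -8 + (5 + M*1) = -8 + (5 + M) = -3 + M)
m(s) = 28 (m(s) = (-3 - 4)*(2 - 3*2) = -7*(2 - 6) = -7*(-4) = 28)
j = 428 (j = 28 - 25*(-48 + 32) = 28 - 25*(-16) = 28 + 400 = 428)
(j + 2199/(-19538)) - 18592 = (428 + 2199/(-19538)) - 18592 = (428 + 2199*(-1/19538)) - 18592 = (428 - 2199/19538) - 18592 = 8360065/19538 - 18592 = -354890431/19538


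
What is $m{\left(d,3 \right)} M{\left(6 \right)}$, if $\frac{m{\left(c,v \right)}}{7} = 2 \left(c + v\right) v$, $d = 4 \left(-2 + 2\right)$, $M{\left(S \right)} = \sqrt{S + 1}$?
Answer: $126 \sqrt{7} \approx 333.36$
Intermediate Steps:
$M{\left(S \right)} = \sqrt{1 + S}$
$d = 0$ ($d = 4 \cdot 0 = 0$)
$m{\left(c,v \right)} = 7 v \left(2 c + 2 v\right)$ ($m{\left(c,v \right)} = 7 \cdot 2 \left(c + v\right) v = 7 \left(2 c + 2 v\right) v = 7 v \left(2 c + 2 v\right)$)
$m{\left(d,3 \right)} M{\left(6 \right)} = 14 \cdot 3 \left(0 + 3\right) \sqrt{1 + 6} = 14 \cdot 3 \cdot 3 \sqrt{7} = 126 \sqrt{7}$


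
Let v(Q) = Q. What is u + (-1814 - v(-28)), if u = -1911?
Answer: -3697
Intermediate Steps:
u + (-1814 - v(-28)) = -1911 + (-1814 - 1*(-28)) = -1911 + (-1814 + 28) = -1911 - 1786 = -3697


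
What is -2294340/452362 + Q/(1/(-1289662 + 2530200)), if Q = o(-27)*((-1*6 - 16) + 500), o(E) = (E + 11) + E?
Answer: -5767167222166582/226181 ≈ -2.5498e+10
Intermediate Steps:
o(E) = 11 + 2*E (o(E) = (11 + E) + E = 11 + 2*E)
Q = -20554 (Q = (11 + 2*(-27))*((-1*6 - 16) + 500) = (11 - 54)*((-6 - 16) + 500) = -43*(-22 + 500) = -43*478 = -20554)
-2294340/452362 + Q/(1/(-1289662 + 2530200)) = -2294340/452362 - 20554/(1/(-1289662 + 2530200)) = -2294340*1/452362 - 20554/(1/1240538) = -1147170/226181 - 20554/1/1240538 = -1147170/226181 - 20554*1240538 = -1147170/226181 - 25498018052 = -5767167222166582/226181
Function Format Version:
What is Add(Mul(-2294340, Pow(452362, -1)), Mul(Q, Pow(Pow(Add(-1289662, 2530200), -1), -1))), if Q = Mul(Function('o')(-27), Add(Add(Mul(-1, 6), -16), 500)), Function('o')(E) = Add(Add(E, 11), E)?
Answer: Rational(-5767167222166582, 226181) ≈ -2.5498e+10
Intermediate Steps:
Function('o')(E) = Add(11, Mul(2, E)) (Function('o')(E) = Add(Add(11, E), E) = Add(11, Mul(2, E)))
Q = -20554 (Q = Mul(Add(11, Mul(2, -27)), Add(Add(Mul(-1, 6), -16), 500)) = Mul(Add(11, -54), Add(Add(-6, -16), 500)) = Mul(-43, Add(-22, 500)) = Mul(-43, 478) = -20554)
Add(Mul(-2294340, Pow(452362, -1)), Mul(Q, Pow(Pow(Add(-1289662, 2530200), -1), -1))) = Add(Mul(-2294340, Pow(452362, -1)), Mul(-20554, Pow(Pow(Add(-1289662, 2530200), -1), -1))) = Add(Mul(-2294340, Rational(1, 452362)), Mul(-20554, Pow(Pow(1240538, -1), -1))) = Add(Rational(-1147170, 226181), Mul(-20554, Pow(Rational(1, 1240538), -1))) = Add(Rational(-1147170, 226181), Mul(-20554, 1240538)) = Add(Rational(-1147170, 226181), -25498018052) = Rational(-5767167222166582, 226181)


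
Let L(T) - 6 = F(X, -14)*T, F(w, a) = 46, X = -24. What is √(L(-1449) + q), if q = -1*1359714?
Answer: I*√1426362 ≈ 1194.3*I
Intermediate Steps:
L(T) = 6 + 46*T
q = -1359714
√(L(-1449) + q) = √((6 + 46*(-1449)) - 1359714) = √((6 - 66654) - 1359714) = √(-66648 - 1359714) = √(-1426362) = I*√1426362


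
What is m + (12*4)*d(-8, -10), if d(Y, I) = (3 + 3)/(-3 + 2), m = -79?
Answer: -367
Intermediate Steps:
d(Y, I) = -6 (d(Y, I) = 6/(-1) = 6*(-1) = -6)
m + (12*4)*d(-8, -10) = -79 + (12*4)*(-6) = -79 + 48*(-6) = -79 - 288 = -367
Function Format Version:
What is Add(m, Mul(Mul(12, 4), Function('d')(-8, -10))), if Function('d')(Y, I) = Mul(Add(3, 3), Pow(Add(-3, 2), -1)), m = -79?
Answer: -367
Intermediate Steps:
Function('d')(Y, I) = -6 (Function('d')(Y, I) = Mul(6, Pow(-1, -1)) = Mul(6, -1) = -6)
Add(m, Mul(Mul(12, 4), Function('d')(-8, -10))) = Add(-79, Mul(Mul(12, 4), -6)) = Add(-79, Mul(48, -6)) = Add(-79, -288) = -367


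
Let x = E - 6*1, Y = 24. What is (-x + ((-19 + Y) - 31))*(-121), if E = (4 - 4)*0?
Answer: 2420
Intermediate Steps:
E = 0 (E = 0*0 = 0)
x = -6 (x = 0 - 6*1 = 0 - 6 = -6)
(-x + ((-19 + Y) - 31))*(-121) = (-1*(-6) + ((-19 + 24) - 31))*(-121) = (6 + (5 - 31))*(-121) = (6 - 26)*(-121) = -20*(-121) = 2420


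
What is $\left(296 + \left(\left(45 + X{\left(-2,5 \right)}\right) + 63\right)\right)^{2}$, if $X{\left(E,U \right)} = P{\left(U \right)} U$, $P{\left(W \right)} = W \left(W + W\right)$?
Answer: $427716$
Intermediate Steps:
$P{\left(W \right)} = 2 W^{2}$ ($P{\left(W \right)} = W 2 W = 2 W^{2}$)
$X{\left(E,U \right)} = 2 U^{3}$ ($X{\left(E,U \right)} = 2 U^{2} U = 2 U^{3}$)
$\left(296 + \left(\left(45 + X{\left(-2,5 \right)}\right) + 63\right)\right)^{2} = \left(296 + \left(\left(45 + 2 \cdot 5^{3}\right) + 63\right)\right)^{2} = \left(296 + \left(\left(45 + 2 \cdot 125\right) + 63\right)\right)^{2} = \left(296 + \left(\left(45 + 250\right) + 63\right)\right)^{2} = \left(296 + \left(295 + 63\right)\right)^{2} = \left(296 + 358\right)^{2} = 654^{2} = 427716$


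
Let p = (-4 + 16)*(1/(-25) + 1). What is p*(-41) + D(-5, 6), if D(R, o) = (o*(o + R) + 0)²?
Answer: -10908/25 ≈ -436.32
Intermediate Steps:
D(R, o) = o²*(R + o)² (D(R, o) = (o*(R + o) + 0)² = (o*(R + o))² = o²*(R + o)²)
p = 288/25 (p = 12*(-1/25 + 1) = 12*(24/25) = 288/25 ≈ 11.520)
p*(-41) + D(-5, 6) = (288/25)*(-41) + 6²*(-5 + 6)² = -11808/25 + 36*1² = -11808/25 + 36*1 = -11808/25 + 36 = -10908/25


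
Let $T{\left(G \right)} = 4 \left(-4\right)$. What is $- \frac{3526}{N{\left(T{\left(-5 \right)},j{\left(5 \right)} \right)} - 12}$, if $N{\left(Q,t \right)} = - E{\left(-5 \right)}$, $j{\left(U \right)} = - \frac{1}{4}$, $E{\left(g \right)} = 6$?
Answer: $\frac{1763}{9} \approx 195.89$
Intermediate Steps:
$T{\left(G \right)} = -16$
$j{\left(U \right)} = - \frac{1}{4}$ ($j{\left(U \right)} = \left(-1\right) \frac{1}{4} = - \frac{1}{4}$)
$N{\left(Q,t \right)} = -6$ ($N{\left(Q,t \right)} = \left(-1\right) 6 = -6$)
$- \frac{3526}{N{\left(T{\left(-5 \right)},j{\left(5 \right)} \right)} - 12} = - \frac{3526}{-6 - 12} = - \frac{3526}{-18} = \left(-3526\right) \left(- \frac{1}{18}\right) = \frac{1763}{9}$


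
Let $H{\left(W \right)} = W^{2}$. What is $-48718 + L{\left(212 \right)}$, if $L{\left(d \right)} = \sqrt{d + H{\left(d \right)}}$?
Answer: $-48718 + 2 \sqrt{11289} \approx -48506.0$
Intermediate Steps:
$L{\left(d \right)} = \sqrt{d + d^{2}}$
$-48718 + L{\left(212 \right)} = -48718 + \sqrt{212 \left(1 + 212\right)} = -48718 + \sqrt{212 \cdot 213} = -48718 + \sqrt{45156} = -48718 + 2 \sqrt{11289}$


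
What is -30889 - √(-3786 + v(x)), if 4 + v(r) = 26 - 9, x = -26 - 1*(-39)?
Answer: -30889 - 7*I*√77 ≈ -30889.0 - 61.425*I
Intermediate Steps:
x = 13 (x = -26 + 39 = 13)
v(r) = 13 (v(r) = -4 + (26 - 9) = -4 + 17 = 13)
-30889 - √(-3786 + v(x)) = -30889 - √(-3786 + 13) = -30889 - √(-3773) = -30889 - 7*I*√77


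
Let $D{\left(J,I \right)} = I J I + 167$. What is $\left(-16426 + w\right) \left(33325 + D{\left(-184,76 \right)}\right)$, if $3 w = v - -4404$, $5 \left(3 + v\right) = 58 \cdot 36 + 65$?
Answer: $\frac{228741619744}{15} \approx 1.5249 \cdot 10^{10}$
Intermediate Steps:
$v = \frac{2138}{5}$ ($v = -3 + \frac{58 \cdot 36 + 65}{5} = -3 + \frac{2088 + 65}{5} = -3 + \frac{1}{5} \cdot 2153 = -3 + \frac{2153}{5} = \frac{2138}{5} \approx 427.6$)
$D{\left(J,I \right)} = 167 + J I^{2}$ ($D{\left(J,I \right)} = J I^{2} + 167 = 167 + J I^{2}$)
$w = \frac{24158}{15}$ ($w = \frac{\frac{2138}{5} - -4404}{3} = \frac{\frac{2138}{5} + 4404}{3} = \frac{1}{3} \cdot \frac{24158}{5} = \frac{24158}{15} \approx 1610.5$)
$\left(-16426 + w\right) \left(33325 + D{\left(-184,76 \right)}\right) = \left(-16426 + \frac{24158}{15}\right) \left(33325 + \left(167 - 184 \cdot 76^{2}\right)\right) = - \frac{222232 \left(33325 + \left(167 - 1062784\right)\right)}{15} = - \frac{222232 \left(33325 - 1062617\right)}{15} = \left(- \frac{222232}{15}\right) \left(-1029292\right) = \frac{228741619744}{15}$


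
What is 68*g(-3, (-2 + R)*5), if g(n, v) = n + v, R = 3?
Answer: 136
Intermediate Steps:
68*g(-3, (-2 + R)*5) = 68*(-3 + (-2 + 3)*5) = 68*(-3 + 1*5) = 68*(-3 + 5) = 68*2 = 136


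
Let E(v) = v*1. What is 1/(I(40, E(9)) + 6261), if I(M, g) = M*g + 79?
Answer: 1/6700 ≈ 0.00014925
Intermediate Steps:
E(v) = v
I(M, g) = 79 + M*g
1/(I(40, E(9)) + 6261) = 1/((79 + 40*9) + 6261) = 1/((79 + 360) + 6261) = 1/(439 + 6261) = 1/6700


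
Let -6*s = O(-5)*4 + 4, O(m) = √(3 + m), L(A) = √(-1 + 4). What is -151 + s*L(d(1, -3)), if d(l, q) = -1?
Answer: -151 - 2*√3*(1 + I*√2)/3 ≈ -152.15 - 1.633*I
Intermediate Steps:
L(A) = √3
s = -⅔ - 2*I*√2/3 (s = -(√(3 - 5)*4 + 4)/6 = -(√(-2)*4 + 4)/6 = -((I*√2)*4 + 4)/6 = -(4*I*√2 + 4)/6 = -(4 + 4*I*√2)/6 = -⅔ - 2*I*√2/3 ≈ -0.66667 - 0.94281*I)
-151 + s*L(d(1, -3)) = -151 + (-⅔ - 2*I*√2/3)*√3 = -151 + √3*(-⅔ - 2*I*√2/3)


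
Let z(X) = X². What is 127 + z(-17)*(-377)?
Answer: -108826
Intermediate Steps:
127 + z(-17)*(-377) = 127 + (-17)²*(-377) = 127 + 289*(-377) = 127 - 108953 = -108826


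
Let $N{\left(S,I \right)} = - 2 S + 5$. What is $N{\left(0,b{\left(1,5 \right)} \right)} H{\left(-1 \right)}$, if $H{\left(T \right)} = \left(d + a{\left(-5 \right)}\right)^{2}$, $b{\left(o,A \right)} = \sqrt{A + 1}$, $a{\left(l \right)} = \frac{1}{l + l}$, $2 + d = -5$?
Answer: $\frac{5041}{20} \approx 252.05$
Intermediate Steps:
$d = -7$ ($d = -2 - 5 = -7$)
$a{\left(l \right)} = \frac{1}{2 l}$
$b{\left(o,A \right)} = \sqrt{1 + A}$
$N{\left(S,I \right)} = 5 - 2 S$
$H{\left(T \right)} = \frac{5041}{100}$ ($H{\left(T \right)} = \left(-7 + \frac{1}{2 \left(-5\right)}\right)^{2} = \left(-7 + \frac{1}{2} \left(- \frac{1}{5}\right)\right)^{2} = \left(-7 - \frac{1}{10}\right)^{2} = \left(- \frac{71}{10}\right)^{2} = \frac{5041}{100}$)
$N{\left(0,b{\left(1,5 \right)} \right)} H{\left(-1 \right)} = \left(5 - 0\right) \frac{5041}{100} = \left(5 + 0\right) \frac{5041}{100} = 5 \cdot \frac{5041}{100} = \frac{5041}{20}$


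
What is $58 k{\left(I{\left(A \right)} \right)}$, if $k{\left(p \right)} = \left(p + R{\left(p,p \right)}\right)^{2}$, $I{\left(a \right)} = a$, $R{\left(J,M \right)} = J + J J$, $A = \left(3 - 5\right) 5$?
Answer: $371200$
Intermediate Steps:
$A = -10$ ($A = \left(-2\right) 5 = -10$)
$R{\left(J,M \right)} = J + J^{2}$
$k{\left(p \right)} = \left(p + p \left(1 + p\right)\right)^{2}$
$58 k{\left(I{\left(A \right)} \right)} = 58 \left(-10\right)^{2} \left(2 - 10\right)^{2} = 58 \cdot 100 \left(-8\right)^{2} = 58 \cdot 100 \cdot 64 = 58 \cdot 6400 = 371200$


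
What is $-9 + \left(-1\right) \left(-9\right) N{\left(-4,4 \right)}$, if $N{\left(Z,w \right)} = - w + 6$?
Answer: $9$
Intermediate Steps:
$N{\left(Z,w \right)} = 6 - w$
$-9 + \left(-1\right) \left(-9\right) N{\left(-4,4 \right)} = -9 + \left(-1\right) \left(-9\right) \left(6 - 4\right) = -9 + 9 \left(6 - 4\right) = -9 + 9 \cdot 2 = -9 + 18 = 9$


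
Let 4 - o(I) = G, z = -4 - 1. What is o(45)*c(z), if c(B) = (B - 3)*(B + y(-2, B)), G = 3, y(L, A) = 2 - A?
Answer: -16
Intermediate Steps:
z = -5
c(B) = -6 + 2*B (c(B) = (B - 3)*(B + (2 - B)) = (-3 + B)*2 = -6 + 2*B)
o(I) = 1 (o(I) = 4 - 1*3 = 4 - 3 = 1)
o(45)*c(z) = 1*(-6 + 2*(-5)) = 1*(-6 - 10) = 1*(-16) = -16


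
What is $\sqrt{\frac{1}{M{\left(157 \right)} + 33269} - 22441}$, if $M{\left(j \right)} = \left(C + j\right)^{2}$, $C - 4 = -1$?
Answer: $\frac{2 i \sqrt{2160294807587}}{19623} \approx 149.8 i$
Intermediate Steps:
$C = 3$ ($C = 4 - 1 = 3$)
$M{\left(j \right)} = \left(3 + j\right)^{2}$
$\sqrt{\frac{1}{M{\left(157 \right)} + 33269} - 22441} = \sqrt{\frac{1}{\left(3 + 157\right)^{2} + 33269} - 22441} = \sqrt{\frac{1}{160^{2} + 33269} - 22441} = \sqrt{\frac{1}{25600 + 33269} - 22441} = \sqrt{\frac{1}{58869} - 22441} = \sqrt{- \frac{1321079228}{58869}} = \frac{2 i \sqrt{2160294807587}}{19623}$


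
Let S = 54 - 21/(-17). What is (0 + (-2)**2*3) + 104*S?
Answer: 97860/17 ≈ 5756.5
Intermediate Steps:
S = 939/17 (S = 54 - 21*(-1)/17 = 54 - 1*(-21/17) = 54 + 21/17 = 939/17 ≈ 55.235)
(0 + (-2)**2*3) + 104*S = (0 + (-2)**2*3) + 104*(939/17) = (0 + 4*3) + 97656/17 = (0 + 12) + 97656/17 = 12 + 97656/17 = 97860/17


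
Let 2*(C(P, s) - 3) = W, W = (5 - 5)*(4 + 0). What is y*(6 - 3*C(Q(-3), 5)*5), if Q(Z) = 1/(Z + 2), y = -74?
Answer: 2886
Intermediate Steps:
W = 0 (W = 0*4 = 0)
Q(Z) = 1/(2 + Z)
C(P, s) = 3 (C(P, s) = 3 + (½)*0 = 3 + 0 = 3)
y*(6 - 3*C(Q(-3), 5)*5) = -74*(6 - 3*3*5) = -74*(6 - 9*5) = -74*(6 - 45) = -74*(-39) = 2886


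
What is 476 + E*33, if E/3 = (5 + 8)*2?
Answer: 3050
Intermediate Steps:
E = 78 (E = 3*((5 + 8)*2) = 3*(13*2) = 3*26 = 78)
476 + E*33 = 476 + 78*33 = 476 + 2574 = 3050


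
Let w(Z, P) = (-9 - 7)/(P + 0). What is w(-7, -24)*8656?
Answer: 17312/3 ≈ 5770.7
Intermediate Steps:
w(Z, P) = -16/P
w(-7, -24)*8656 = -16/(-24)*8656 = -16*(-1/24)*8656 = (2/3)*8656 = 17312/3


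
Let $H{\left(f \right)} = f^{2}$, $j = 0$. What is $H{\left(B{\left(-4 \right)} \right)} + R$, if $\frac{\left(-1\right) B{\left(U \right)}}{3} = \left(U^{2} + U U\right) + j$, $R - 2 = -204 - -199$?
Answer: $9213$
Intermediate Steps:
$R = -3$ ($R = 2 - 5 = -3$)
$B{\left(U \right)} = - 6 U^{2}$ ($B{\left(U \right)} = - 3 \left(\left(U^{2} + U U\right) + 0\right) = - 3 \left(\left(U^{2} + U^{2}\right) + 0\right) = - 3 \left(2 U^{2} + 0\right) = - 3 \cdot 2 U^{2} = - 6 U^{2}$)
$H{\left(B{\left(-4 \right)} \right)} + R = \left(- 6 \left(-4\right)^{2}\right)^{2} - 3 = \left(\left(-6\right) 16\right)^{2} - 3 = \left(-96\right)^{2} - 3 = 9216 - 3 = 9213$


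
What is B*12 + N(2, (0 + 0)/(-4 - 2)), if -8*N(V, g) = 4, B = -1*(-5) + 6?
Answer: 263/2 ≈ 131.50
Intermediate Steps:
B = 11 (B = 5 + 6 = 11)
N(V, g) = -½ (N(V, g) = -⅛*4 = -½)
B*12 + N(2, (0 + 0)/(-4 - 2)) = 11*12 - ½ = 132 - ½ = 263/2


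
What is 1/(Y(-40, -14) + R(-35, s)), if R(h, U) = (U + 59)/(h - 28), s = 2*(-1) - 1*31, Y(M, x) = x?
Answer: -63/908 ≈ -0.069383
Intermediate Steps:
s = -33 (s = -2 - 31 = -33)
R(h, U) = (59 + U)/(-28 + h)
1/(Y(-40, -14) + R(-35, s)) = 1/(-14 + (59 - 33)/(-28 - 35)) = 1/(-14 + 26/(-63)) = 1/(-14 - 1/63*26) = 1/(-14 - 26/63) = 1/(-908/63) = -63/908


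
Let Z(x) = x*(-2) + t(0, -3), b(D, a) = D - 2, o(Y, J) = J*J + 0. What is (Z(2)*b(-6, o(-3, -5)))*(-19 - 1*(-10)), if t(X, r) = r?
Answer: -504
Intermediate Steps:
o(Y, J) = J² (o(Y, J) = J² + 0 = J²)
b(D, a) = -2 + D
Z(x) = -3 - 2*x (Z(x) = x*(-2) - 3 = -2*x - 3 = -3 - 2*x)
(Z(2)*b(-6, o(-3, -5)))*(-19 - 1*(-10)) = ((-3 - 2*2)*(-2 - 6))*(-19 - 1*(-10)) = ((-3 - 4)*(-8))*(-19 + 10) = -7*(-8)*(-9) = 56*(-9) = -504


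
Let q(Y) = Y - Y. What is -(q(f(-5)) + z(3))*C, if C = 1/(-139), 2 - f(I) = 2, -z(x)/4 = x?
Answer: -12/139 ≈ -0.086331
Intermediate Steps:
z(x) = -4*x
f(I) = 0 (f(I) = 2 - 1*2 = 2 - 2 = 0)
q(Y) = 0
C = -1/139 ≈ -0.0071942
-(q(f(-5)) + z(3))*C = -(0 - 4*3)*(-1)/139 = -(0 - 12)*(-1)/139 = -(-12)*(-1)/139 = -1*12/139 = -12/139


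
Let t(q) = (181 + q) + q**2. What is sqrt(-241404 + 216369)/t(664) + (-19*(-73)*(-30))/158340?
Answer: -1387/5278 + I*sqrt(25035)/441741 ≈ -0.26279 + 0.00035818*I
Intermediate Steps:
t(q) = 181 + q + q**2
sqrt(-241404 + 216369)/t(664) + (-19*(-73)*(-30))/158340 = sqrt(-241404 + 216369)/(181 + 664 + 664**2) + (-19*(-73)*(-30))/158340 = sqrt(-25035)/(181 + 664 + 440896) + (1387*(-30))*(1/158340) = (I*sqrt(25035))/441741 - 41610*1/158340 = (I*sqrt(25035))*(1/441741) - 1387/5278 = I*sqrt(25035)/441741 - 1387/5278 = -1387/5278 + I*sqrt(25035)/441741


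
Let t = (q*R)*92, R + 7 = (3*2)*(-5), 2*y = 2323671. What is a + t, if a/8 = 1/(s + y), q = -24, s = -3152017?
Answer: 325179735632/3980363 ≈ 81696.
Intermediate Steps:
y = 2323671/2 (y = (½)*2323671 = 2323671/2 ≈ 1.1618e+6)
R = -37 (R = -7 + (3*2)*(-5) = -7 + 6*(-5) = -7 - 30 = -37)
a = -16/3980363 (a = 8/(-3152017 + 2323671/2) = 8/(-3980363/2) = 8*(-2/3980363) = -16/3980363 ≈ -4.0197e-6)
t = 81696 (t = -24*(-37)*92 = 888*92 = 81696)
a + t = -16/3980363 + 81696 = 325179735632/3980363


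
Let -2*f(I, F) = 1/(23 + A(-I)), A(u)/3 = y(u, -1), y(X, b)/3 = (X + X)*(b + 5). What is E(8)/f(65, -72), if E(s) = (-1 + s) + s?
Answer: 139710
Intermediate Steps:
E(s) = -1 + 2*s
y(X, b) = 6*X*(5 + b) (y(X, b) = 3*((X + X)*(b + 5)) = 3*((2*X)*(5 + b)) = 3*(2*X*(5 + b)) = 6*X*(5 + b))
A(u) = 72*u (A(u) = 3*(6*u*(5 - 1)) = 3*(6*u*4) = 3*(24*u) = 72*u)
f(I, F) = -1/(2*(23 - 72*I)) (f(I, F) = -1/(2*(23 + 72*(-I))) = -1/(2*(23 - 72*I)))
E(8)/f(65, -72) = (-1 + 2*8)/((1/(2*(-23 + 72*65)))) = (-1 + 16)/((1/(2*(-23 + 4680)))) = 15/(((½)/4657)) = 15/(((½)*(1/4657))) = 15/(1/9314) = 15*9314 = 139710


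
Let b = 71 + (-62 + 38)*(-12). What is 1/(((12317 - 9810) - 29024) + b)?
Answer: -1/26158 ≈ -3.8229e-5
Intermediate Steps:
b = 359 (b = 71 - 24*(-12) = 71 + 288 = 359)
1/(((12317 - 9810) - 29024) + b) = 1/(((12317 - 9810) - 29024) + 359) = 1/((2507 - 29024) + 359) = 1/(-26517 + 359) = 1/(-26158) = -1/26158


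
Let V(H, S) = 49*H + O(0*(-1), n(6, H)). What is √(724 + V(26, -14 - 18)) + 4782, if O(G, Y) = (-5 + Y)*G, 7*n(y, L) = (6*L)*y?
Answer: 4782 + 3*√222 ≈ 4826.7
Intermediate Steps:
n(y, L) = 6*L*y/7 (n(y, L) = ((6*L)*y)/7 = (6*L*y)/7 = 6*L*y/7)
O(G, Y) = G*(-5 + Y)
V(H, S) = 49*H (V(H, S) = 49*H + (0*(-1))*(-5 + (6/7)*H*6) = 49*H + 0*(-5 + 36*H/7) = 49*H + 0 = 49*H)
√(724 + V(26, -14 - 18)) + 4782 = √(724 + 49*26) + 4782 = √(724 + 1274) + 4782 = √1998 + 4782 = 3*√222 + 4782 = 4782 + 3*√222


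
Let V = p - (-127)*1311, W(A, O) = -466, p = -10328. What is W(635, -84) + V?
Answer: 155703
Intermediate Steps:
V = 156169 (V = -10328 - (-127)*1311 = -10328 - 1*(-166497) = -10328 + 166497 = 156169)
W(635, -84) + V = -466 + 156169 = 155703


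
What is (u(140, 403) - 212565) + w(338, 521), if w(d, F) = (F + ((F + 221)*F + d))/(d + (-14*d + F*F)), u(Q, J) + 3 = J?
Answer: -56657639314/267047 ≈ -2.1216e+5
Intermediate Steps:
u(Q, J) = -3 + J
w(d, F) = (F + d + F*(221 + F))/(F² - 13*d) (w(d, F) = (F + ((221 + F)*F + d))/(d + (-14*d + F²)) = (F + (F*(221 + F) + d))/(d + (F² - 14*d)) = (F + (d + F*(221 + F)))/(F² - 13*d) = (F + d + F*(221 + F))/(F² - 13*d))
(u(140, 403) - 212565) + w(338, 521) = ((-3 + 403) - 212565) + (338 + 521² + 222*521)/(521² - 13*338) = (400 - 212565) + (338 + 271441 + 115662)/(271441 - 4394) = -212165 + 387441/267047 = -56657639314/267047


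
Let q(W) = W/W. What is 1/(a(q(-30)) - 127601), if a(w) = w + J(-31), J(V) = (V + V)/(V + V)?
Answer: -1/127599 ≈ -7.8371e-6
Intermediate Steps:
J(V) = 1 (J(V) = (2*V)/((2*V)) = (2*V)*(1/(2*V)) = 1)
q(W) = 1
a(w) = 1 + w (a(w) = w + 1 = 1 + w)
1/(a(q(-30)) - 127601) = 1/((1 + 1) - 127601) = 1/(2 - 127601) = 1/(-127599) = -1/127599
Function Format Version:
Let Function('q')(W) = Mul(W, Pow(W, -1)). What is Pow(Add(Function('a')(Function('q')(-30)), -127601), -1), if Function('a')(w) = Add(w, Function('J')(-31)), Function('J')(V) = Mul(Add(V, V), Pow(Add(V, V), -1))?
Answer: Rational(-1, 127599) ≈ -7.8371e-6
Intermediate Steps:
Function('J')(V) = 1 (Function('J')(V) = Mul(Mul(2, V), Pow(Mul(2, V), -1)) = Mul(Mul(2, V), Mul(Rational(1, 2), Pow(V, -1))) = 1)
Function('q')(W) = 1
Function('a')(w) = Add(1, w) (Function('a')(w) = Add(w, 1) = Add(1, w))
Pow(Add(Function('a')(Function('q')(-30)), -127601), -1) = Pow(Add(Add(1, 1), -127601), -1) = Pow(Add(2, -127601), -1) = Pow(-127599, -1) = Rational(-1, 127599)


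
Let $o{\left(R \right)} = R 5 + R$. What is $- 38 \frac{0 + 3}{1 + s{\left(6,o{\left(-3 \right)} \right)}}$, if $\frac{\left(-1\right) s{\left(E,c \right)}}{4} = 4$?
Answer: $\frac{38}{5} \approx 7.6$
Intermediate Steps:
$o{\left(R \right)} = 6 R$ ($o{\left(R \right)} = 5 R + R = 6 R$)
$s{\left(E,c \right)} = -16$ ($s{\left(E,c \right)} = \left(-4\right) 4 = -16$)
$- 38 \frac{0 + 3}{1 + s{\left(6,o{\left(-3 \right)} \right)}} = - 38 \frac{0 + 3}{1 - 16} = - 38 \frac{3}{-15} = - 38 \cdot 3 \left(- \frac{1}{15}\right) = \left(-38\right) \left(- \frac{1}{5}\right) = \frac{38}{5}$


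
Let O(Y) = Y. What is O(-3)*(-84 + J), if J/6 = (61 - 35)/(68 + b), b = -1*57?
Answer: 2304/11 ≈ 209.45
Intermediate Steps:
b = -57
J = 156/11 (J = 6*((61 - 35)/(68 - 57)) = 6*(26/11) = 156/11 ≈ 14.182)
O(-3)*(-84 + J) = -3*(-84 + 156/11) = -3*(-768/11) = 2304/11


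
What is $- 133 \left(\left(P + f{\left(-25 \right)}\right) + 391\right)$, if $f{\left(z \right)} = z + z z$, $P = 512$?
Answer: $-199899$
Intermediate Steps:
$f{\left(z \right)} = z + z^{2}$
$- 133 \left(\left(P + f{\left(-25 \right)}\right) + 391\right) = - 133 \left(\left(512 - 25 \left(1 - 25\right)\right) + 391\right) = - 133 \left(\left(512 - -600\right) + 391\right) = - 133 \left(\left(512 + 600\right) + 391\right) = - 133 \left(1112 + 391\right) = \left(-133\right) 1503 = -199899$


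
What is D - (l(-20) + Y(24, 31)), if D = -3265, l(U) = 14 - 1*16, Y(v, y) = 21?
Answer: -3284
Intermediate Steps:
l(U) = -2 (l(U) = 14 - 16 = -2)
D - (l(-20) + Y(24, 31)) = -3265 - (-2 + 21) = -3265 - 1*19 = -3265 - 19 = -3284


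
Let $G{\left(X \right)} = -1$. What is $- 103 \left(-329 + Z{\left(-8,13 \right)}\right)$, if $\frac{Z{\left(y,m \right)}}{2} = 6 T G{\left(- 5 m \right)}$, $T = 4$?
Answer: $38831$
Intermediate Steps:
$Z{\left(y,m \right)} = -48$ ($Z{\left(y,m \right)} = 2 \cdot 6 \cdot 4 \left(-1\right) = 2 \cdot 24 \left(-1\right) = 2 \left(-24\right) = -48$)
$- 103 \left(-329 + Z{\left(-8,13 \right)}\right) = - 103 \left(-329 - 48\right) = \left(-103\right) \left(-377\right) = 38831$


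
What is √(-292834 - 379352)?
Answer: I*√672186 ≈ 819.87*I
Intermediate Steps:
√(-292834 - 379352) = √(-672186) = I*√672186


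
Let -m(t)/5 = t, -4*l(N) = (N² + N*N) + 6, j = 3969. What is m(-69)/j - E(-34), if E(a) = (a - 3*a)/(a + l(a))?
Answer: 107011/541107 ≈ 0.19776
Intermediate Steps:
l(N) = -3/2 - N²/2 (l(N) = -((N² + N*N) + 6)/4 = -((N² + N²) + 6)/4 = -(2*N² + 6)/4 = -(6 + 2*N²)/4 = -3/2 - N²/2)
m(t) = -5*t
E(a) = -2*a/(-3/2 + a - a²/2) (E(a) = (a - 3*a)/(a + (-3/2 - a²/2)) = (-2*a)/(-3/2 + a - a²/2) = -2*a/(-3/2 + a - a²/2))
m(-69)/j - E(-34) = -5*(-69)/3969 - 4*(-34)/(3 + (-34)² - 2*(-34)) = 345*(1/3969) - 4*(-34)/(3 + 1156 + 68) = 115/1323 - 4*(-34)/1227 = 115/1323 - 1*(-136/1227) = 115/1323 + 136/1227 = 107011/541107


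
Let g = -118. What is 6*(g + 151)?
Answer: 198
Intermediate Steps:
6*(g + 151) = 6*(-118 + 151) = 6*33 = 198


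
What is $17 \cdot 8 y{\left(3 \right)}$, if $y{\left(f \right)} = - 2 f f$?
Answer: $-2448$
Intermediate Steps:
$y{\left(f \right)} = - 2 f^{2}$
$17 \cdot 8 y{\left(3 \right)} = 17 \cdot 8 \left(- 2 \cdot 3^{2}\right) = 136 \left(\left(-2\right) 9\right) = 136 \left(-18\right) = -2448$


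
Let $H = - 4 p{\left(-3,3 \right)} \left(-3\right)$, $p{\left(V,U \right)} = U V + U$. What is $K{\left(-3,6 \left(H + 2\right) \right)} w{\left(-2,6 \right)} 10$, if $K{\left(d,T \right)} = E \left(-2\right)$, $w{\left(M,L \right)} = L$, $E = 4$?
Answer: $-480$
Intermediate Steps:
$p{\left(V,U \right)} = U + U V$
$H = -72$ ($H = - 4 \cdot 3 \left(1 - 3\right) \left(-3\right) = - 4 \cdot 3 \left(-2\right) \left(-3\right) = \left(-4\right) \left(-6\right) \left(-3\right) = 24 \left(-3\right) = -72$)
$K{\left(d,T \right)} = -8$ ($K{\left(d,T \right)} = 4 \left(-2\right) = -8$)
$K{\left(-3,6 \left(H + 2\right) \right)} w{\left(-2,6 \right)} 10 = \left(-8\right) 6 \cdot 10 = \left(-48\right) 10 = -480$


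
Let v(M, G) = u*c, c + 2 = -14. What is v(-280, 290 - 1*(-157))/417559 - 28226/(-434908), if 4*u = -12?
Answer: 5903447959/90799874786 ≈ 0.065016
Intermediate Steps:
u = -3 (u = (¼)*(-12) = -3)
c = -16 (c = -2 - 14 = -16)
v(M, G) = 48 (v(M, G) = -3*(-16) = 48)
v(-280, 290 - 1*(-157))/417559 - 28226/(-434908) = 48/417559 - 28226/(-434908) = 48*(1/417559) - 28226*(-1/434908) = 48/417559 + 14113/217454 = 5903447959/90799874786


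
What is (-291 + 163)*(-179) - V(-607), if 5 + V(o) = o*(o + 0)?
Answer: -345532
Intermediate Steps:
V(o) = -5 + o² (V(o) = -5 + o*(o + 0) = -5 + o*o = -5 + o²)
(-291 + 163)*(-179) - V(-607) = (-291 + 163)*(-179) - (-5 + (-607)²) = -128*(-179) - (-5 + 368449) = 22912 - 1*368444 = 22912 - 368444 = -345532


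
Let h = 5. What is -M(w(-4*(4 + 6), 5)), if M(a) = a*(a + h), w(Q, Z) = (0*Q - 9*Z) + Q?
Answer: -6800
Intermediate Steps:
w(Q, Z) = Q - 9*Z (w(Q, Z) = (0 - 9*Z) + Q = -9*Z + Q = Q - 9*Z)
M(a) = a*(5 + a) (M(a) = a*(a + 5) = a*(5 + a))
-M(w(-4*(4 + 6), 5)) = -(-4*(4 + 6) - 9*5)*(5 + (-4*(4 + 6) - 9*5)) = -(-4*10 - 45)*(5 + (-4*10 - 45)) = -(-40 - 45)*(5 + (-40 - 45)) = -(-85)*(5 - 85) = -(-85)*(-80) = -1*6800 = -6800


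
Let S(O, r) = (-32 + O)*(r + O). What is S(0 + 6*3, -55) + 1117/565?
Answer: 293787/565 ≈ 519.98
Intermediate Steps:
S(O, r) = (-32 + O)*(O + r)
S(0 + 6*3, -55) + 1117/565 = ((0 + 6*3)**2 - 32*(0 + 6*3) - 32*(-55) + (0 + 6*3)*(-55)) + 1117/565 = ((0 + 18)**2 - 32*(0 + 18) + 1760 + (0 + 18)*(-55)) + 1117*(1/565) = (18**2 - 32*18 + 1760 + 18*(-55)) + 1117/565 = (324 - 576 + 1760 - 990) + 1117/565 = 518 + 1117/565 = 293787/565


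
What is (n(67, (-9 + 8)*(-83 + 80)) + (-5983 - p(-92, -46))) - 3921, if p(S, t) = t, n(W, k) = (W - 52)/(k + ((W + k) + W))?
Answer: -276021/28 ≈ -9857.9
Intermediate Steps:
n(W, k) = (-52 + W)/(2*W + 2*k) (n(W, k) = (-52 + W)/(k + (k + 2*W)) = (-52 + W)/(2*W + 2*k))
(n(67, (-9 + 8)*(-83 + 80)) + (-5983 - p(-92, -46))) - 3921 = ((-26 + (1/2)*67)/(67 + (-9 + 8)*(-83 + 80)) + (-5983 - 1*(-46))) - 3921 = ((-26 + 67/2)/(67 - 1*(-3)) + (-5983 + 46)) - 3921 = ((15/2)/(67 + 3) - 5937) - 3921 = ((15/2)/70 - 5937) - 3921 = ((1/70)*(15/2) - 5937) - 3921 = (3/28 - 5937) - 3921 = -166233/28 - 3921 = -276021/28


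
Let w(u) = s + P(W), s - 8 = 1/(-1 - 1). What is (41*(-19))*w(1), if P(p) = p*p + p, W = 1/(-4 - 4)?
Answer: -368467/64 ≈ -5757.3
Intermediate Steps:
W = -1/8 (W = 1/(-8) = -1/8 ≈ -0.12500)
P(p) = p + p**2 (P(p) = p**2 + p = p + p**2)
s = 15/2 (s = 8 + 1/(-1 - 1) = 8 + 1/(-2) = 8 - 1/2 = 15/2 ≈ 7.5000)
w(u) = 473/64 (w(u) = 15/2 - (1 - 1/8)/8 = 15/2 - 1/8*7/8 = 15/2 - 7/64 = 473/64)
(41*(-19))*w(1) = (41*(-19))*(473/64) = -779*473/64 = -368467/64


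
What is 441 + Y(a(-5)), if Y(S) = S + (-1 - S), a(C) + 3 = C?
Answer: 440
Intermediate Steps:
a(C) = -3 + C
Y(S) = -1
441 + Y(a(-5)) = 441 - 1 = 440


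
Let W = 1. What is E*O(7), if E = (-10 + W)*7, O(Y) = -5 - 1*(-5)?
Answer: 0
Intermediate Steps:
O(Y) = 0 (O(Y) = -5 + 5 = 0)
E = -63 (E = (-10 + 1)*7 = -9*7 = -63)
E*O(7) = -63*0 = 0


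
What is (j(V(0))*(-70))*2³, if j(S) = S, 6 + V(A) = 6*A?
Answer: 3360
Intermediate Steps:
V(A) = -6 + 6*A
(j(V(0))*(-70))*2³ = ((-6 + 6*0)*(-70))*2³ = ((-6 + 0)*(-70))*8 = -6*(-70)*8 = 420*8 = 3360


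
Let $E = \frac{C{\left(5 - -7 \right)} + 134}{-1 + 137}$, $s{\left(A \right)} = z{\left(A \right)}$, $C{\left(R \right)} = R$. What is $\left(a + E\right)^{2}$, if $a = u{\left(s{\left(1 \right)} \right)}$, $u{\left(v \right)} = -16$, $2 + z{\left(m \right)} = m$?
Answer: $\frac{1030225}{4624} \approx 222.8$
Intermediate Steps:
$z{\left(m \right)} = -2 + m$
$s{\left(A \right)} = -2 + A$
$a = -16$
$E = \frac{73}{68}$ ($E = \frac{\left(5 - -7\right) + 134}{-1 + 137} = \frac{\left(5 + 7\right) + 134}{136} = \left(12 + 134\right) \frac{1}{136} = 146 \cdot \frac{1}{136} = \frac{73}{68} \approx 1.0735$)
$\left(a + E\right)^{2} = \left(-16 + \frac{73}{68}\right)^{2} = \left(- \frac{1015}{68}\right)^{2} = \frac{1030225}{4624}$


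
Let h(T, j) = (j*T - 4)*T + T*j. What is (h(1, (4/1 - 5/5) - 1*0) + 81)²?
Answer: 6889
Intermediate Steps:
h(T, j) = T*j + T*(-4 + T*j) (h(T, j) = (T*j - 4)*T + T*j = (-4 + T*j)*T + T*j = T*(-4 + T*j) + T*j = T*j + T*(-4 + T*j))
(h(1, (4/1 - 5/5) - 1*0) + 81)² = (1*(-4 + ((4/1 - 5/5) - 1*0) + 1*((4/1 - 5/5) - 1*0)) + 81)² = (1*(-4 + ((4*1 - 5*⅕) + 0) + 1*((4*1 - 5*⅕) + 0)) + 81)² = (1*(-4 + ((4 - 1) + 0) + 1*((4 - 1) + 0)) + 81)² = (1*(-4 + (3 + 0) + 1*(3 + 0)) + 81)² = (1*(-4 + 3 + 1*3) + 81)² = (1*(-4 + 3 + 3) + 81)² = (1*2 + 81)² = (2 + 81)² = 83² = 6889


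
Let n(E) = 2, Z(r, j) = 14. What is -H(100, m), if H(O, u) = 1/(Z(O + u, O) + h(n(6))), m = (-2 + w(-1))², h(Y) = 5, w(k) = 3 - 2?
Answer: -1/19 ≈ -0.052632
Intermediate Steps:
w(k) = 1
m = 1 (m = (-2 + 1)² = (-1)² = 1)
H(O, u) = 1/19 (H(O, u) = 1/(14 + 5) = 1/19)
-H(100, m) = -1*1/19 = -1/19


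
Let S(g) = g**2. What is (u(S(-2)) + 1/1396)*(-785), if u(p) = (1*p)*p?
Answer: -17534545/1396 ≈ -12561.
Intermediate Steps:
u(p) = p**2 (u(p) = p*p = p**2)
(u(S(-2)) + 1/1396)*(-785) = (((-2)**2)**2 + 1/1396)*(-785) = (4**2 + 1/1396)*(-785) = (16 + 1/1396)*(-785) = (22337/1396)*(-785) = -17534545/1396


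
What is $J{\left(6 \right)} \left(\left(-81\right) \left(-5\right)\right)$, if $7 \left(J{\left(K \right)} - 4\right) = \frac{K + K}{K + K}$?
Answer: $\frac{11745}{7} \approx 1677.9$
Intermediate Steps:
$J{\left(K \right)} = \frac{29}{7}$ ($J{\left(K \right)} = 4 + \frac{\left(K + K\right) \frac{1}{K + K}}{7} = 4 + \frac{2 K \frac{1}{2 K}}{7} = 4 + \frac{1}{7} \cdot 1 = 4 + \frac{1}{7} = \frac{29}{7}$)
$J{\left(6 \right)} \left(\left(-81\right) \left(-5\right)\right) = \frac{29 \left(\left(-81\right) \left(-5\right)\right)}{7} = \frac{29}{7} \cdot 405 = \frac{11745}{7}$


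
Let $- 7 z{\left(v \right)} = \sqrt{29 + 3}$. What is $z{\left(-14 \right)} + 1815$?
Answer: $1815 - \frac{4 \sqrt{2}}{7} \approx 1814.2$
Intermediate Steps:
$z{\left(v \right)} = - \frac{4 \sqrt{2}}{7}$ ($z{\left(v \right)} = - \frac{\sqrt{29 + 3}}{7} = - \frac{\sqrt{32}}{7} = - \frac{4 \sqrt{2}}{7}$)
$z{\left(-14 \right)} + 1815 = - \frac{4 \sqrt{2}}{7} + 1815 = 1815 - \frac{4 \sqrt{2}}{7}$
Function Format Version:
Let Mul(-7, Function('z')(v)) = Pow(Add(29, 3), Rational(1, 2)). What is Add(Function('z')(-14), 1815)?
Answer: Add(1815, Mul(Rational(-4, 7), Pow(2, Rational(1, 2)))) ≈ 1814.2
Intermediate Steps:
Function('z')(v) = Mul(Rational(-4, 7), Pow(2, Rational(1, 2))) (Function('z')(v) = Mul(Rational(-1, 7), Pow(Add(29, 3), Rational(1, 2))) = Mul(Rational(-1, 7), Pow(32, Rational(1, 2))) = Mul(Rational(-1, 7), Mul(4, Pow(2, Rational(1, 2)))) = Mul(Rational(-4, 7), Pow(2, Rational(1, 2))))
Add(Function('z')(-14), 1815) = Add(Mul(Rational(-4, 7), Pow(2, Rational(1, 2))), 1815) = Add(1815, Mul(Rational(-4, 7), Pow(2, Rational(1, 2))))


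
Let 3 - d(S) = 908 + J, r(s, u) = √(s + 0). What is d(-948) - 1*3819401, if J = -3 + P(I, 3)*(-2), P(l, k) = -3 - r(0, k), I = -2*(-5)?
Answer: -3820309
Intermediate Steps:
r(s, u) = √s
I = 10
P(l, k) = -3 (P(l, k) = -3 - √0 = -3 - 1*0 = -3 + 0 = -3)
J = 3 (J = -3 - 3*(-2) = -3 + 6 = 3)
d(S) = -908 (d(S) = 3 - (908 + 3) = 3 - 1*911 = 3 - 911 = -908)
d(-948) - 1*3819401 = -908 - 1*3819401 = -908 - 3819401 = -3820309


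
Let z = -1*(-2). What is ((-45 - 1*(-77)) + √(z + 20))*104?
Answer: 3328 + 104*√22 ≈ 3815.8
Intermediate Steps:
z = 2
((-45 - 1*(-77)) + √(z + 20))*104 = ((-45 - 1*(-77)) + √(2 + 20))*104 = ((-45 + 77) + √22)*104 = (32 + √22)*104 = 3328 + 104*√22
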